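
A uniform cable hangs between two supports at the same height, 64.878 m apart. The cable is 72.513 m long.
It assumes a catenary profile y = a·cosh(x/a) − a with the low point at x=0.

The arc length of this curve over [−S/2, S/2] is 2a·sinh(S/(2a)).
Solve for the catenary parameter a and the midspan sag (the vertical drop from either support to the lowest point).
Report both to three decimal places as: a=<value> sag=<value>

a=39.268 sag=14.178

seed: a₀ = √(S³/(24(L−S))) = √(64.878³/(24·7.635)) = 38.604332
iter 1: u=0.840294  f(a)=+2.741e-01  f'(a)=-4.242e-01  a ← 38.604332 − (+2.741e-01/-4.242e-01) = 39.250563
iter 2: u=0.826459  f(a)=+7.035e-03  f'(a)=-4.027e-01  a ← 39.250563 − (+7.035e-03/-4.027e-01) = 39.268034
iter 3: u=0.826092  f(a)=+4.904e-06  f'(a)=-4.021e-01  a ← 39.268034 − (+4.904e-06/-4.021e-01) = 39.268046
iter 4: u=0.826092  f(a)=+2.387e-12  f'(a)=-4.021e-01  a ← 39.268046 − (+2.387e-12/-4.021e-01) = 39.268046
converged: |Δa| < 1e-12 after 4 iterations
sag = a·(cosh(S/(2a)) − 1) = 39.268046·(cosh(0.826092) − 1) = 14.178312
T_max/T_min = cosh(S/(2a)) = 1.361065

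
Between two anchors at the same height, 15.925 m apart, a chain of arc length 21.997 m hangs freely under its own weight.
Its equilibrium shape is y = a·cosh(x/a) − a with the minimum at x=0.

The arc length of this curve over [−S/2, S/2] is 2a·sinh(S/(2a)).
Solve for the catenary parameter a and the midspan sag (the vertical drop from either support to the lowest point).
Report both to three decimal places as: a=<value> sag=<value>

seed: a₀ = √(S³/(24(L−S))) = √(15.925³/(24·6.072)) = 5.264385
iter 1: u=1.512522  f(a)=+7.336e-01  f'(a)=-2.880e+00  a ← 5.264385 − (+7.336e-01/-2.880e+00) = 5.519151
iter 2: u=1.442704  f(a)=+5.662e-02  f'(a)=-2.451e+00  a ← 5.519151 − (+5.662e-02/-2.451e+00) = 5.542253
iter 3: u=1.436690  f(a)=+3.995e-04  f'(a)=-2.416e+00  a ← 5.542253 − (+3.995e-04/-2.416e+00) = 5.542418
iter 4: u=1.436647  f(a)=+2.021e-08  f'(a)=-2.416e+00  a ← 5.542418 − (+2.021e-08/-2.416e+00) = 5.542418
iter 5: u=1.436647  f(a)=-3.553e-15  f'(a)=-2.416e+00  a ← 5.542418 − (-3.553e-15/-2.416e+00) = 5.542418
converged: |Δa| < 1e-12 after 5 iterations
sag = a·(cosh(S/(2a)) − 1) = 5.542418·(cosh(1.436647) − 1) = 6.773645
T_max/T_min = cosh(S/(2a)) = 2.222146

a=5.542 sag=6.774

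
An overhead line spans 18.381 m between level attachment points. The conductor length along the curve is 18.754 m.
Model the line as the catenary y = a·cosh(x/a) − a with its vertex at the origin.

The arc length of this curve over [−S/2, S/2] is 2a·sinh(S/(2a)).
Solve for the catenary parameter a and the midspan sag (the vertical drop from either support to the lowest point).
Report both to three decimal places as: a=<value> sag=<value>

a=26.418 sag=1.615

seed: a₀ = √(S³/(24(L−S))) = √(18.381³/(24·0.373)) = 26.338659
iter 1: u=0.348936  f(a)=+2.277e-03  f'(a)=-2.867e-02  a ← 26.338659 − (+2.277e-03/-2.867e-02) = 26.418093
iter 2: u=0.347887  f(a)=+1.034e-05  f'(a)=-2.841e-02  a ← 26.418093 − (+1.034e-05/-2.841e-02) = 26.418457
iter 3: u=0.347882  f(a)=+2.155e-10  f'(a)=-2.841e-02  a ← 26.418457 − (+2.155e-10/-2.841e-02) = 26.418457
iter 4: u=0.347882  f(a)=+0.000e+00  f'(a)=-2.841e-02  a ← 26.418457 − (+0.000e+00/-2.841e-02) = 26.418457
converged: |Δa| < 1e-12 after 4 iterations
sag = a·(cosh(S/(2a)) − 1) = 26.418457·(cosh(0.347882) − 1) = 1.614791
T_max/T_min = cosh(S/(2a)) = 1.061124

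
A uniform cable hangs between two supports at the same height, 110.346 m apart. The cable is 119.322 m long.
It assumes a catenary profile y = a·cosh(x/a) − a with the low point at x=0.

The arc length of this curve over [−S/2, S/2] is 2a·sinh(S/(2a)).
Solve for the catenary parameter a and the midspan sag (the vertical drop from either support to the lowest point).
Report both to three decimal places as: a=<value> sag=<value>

seed: a₀ = √(S³/(24(L−S))) = √(110.346³/(24·8.976)) = 78.974675
iter 1: u=0.698616  f(a)=+2.216e-01  f'(a)=-2.386e-01  a ← 78.974675 − (+2.216e-01/-2.386e-01) = 79.903441
iter 2: u=0.690496  f(a)=+3.970e-03  f'(a)=-2.301e-01  a ← 79.903441 − (+3.970e-03/-2.301e-01) = 79.920693
iter 3: u=0.690347  f(a)=+1.326e-06  f'(a)=-2.300e-01  a ← 79.920693 − (+1.326e-06/-2.300e-01) = 79.920698
iter 4: u=0.690347  f(a)=+1.563e-13  f'(a)=-2.300e-01  a ← 79.920698 − (+1.563e-13/-2.300e-01) = 79.920698
converged: |Δa| < 1e-12 after 4 iterations
sag = a·(cosh(S/(2a)) − 1) = 79.920698·(cosh(0.690347) − 1) = 19.812711
T_max/T_min = cosh(S/(2a)) = 1.247905

a=79.921 sag=19.813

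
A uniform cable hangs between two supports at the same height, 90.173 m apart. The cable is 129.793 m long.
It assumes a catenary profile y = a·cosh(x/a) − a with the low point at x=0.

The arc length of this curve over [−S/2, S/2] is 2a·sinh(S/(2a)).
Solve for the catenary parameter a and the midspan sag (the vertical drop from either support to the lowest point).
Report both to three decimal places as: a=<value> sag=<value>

seed: a₀ = √(S³/(24(L−S))) = √(90.173³/(24·39.620)) = 27.768468
iter 1: u=1.623658  f(a)=+5.563e+00  f'(a)=-3.680e+00  a ← 27.768468 − (+5.563e+00/-3.680e+00) = 29.279916
iter 2: u=1.539844  f(a)=+4.865e-01  f'(a)=-3.062e+00  a ← 29.279916 − (+4.865e-01/-3.062e+00) = 29.438766
iter 3: u=1.531535  f(a)=+4.508e-03  f'(a)=-3.006e+00  a ← 29.438766 − (+4.508e-03/-3.006e+00) = 29.440266
iter 4: u=1.531457  f(a)=+3.950e-07  f'(a)=-3.005e+00  a ← 29.440266 − (+3.950e-07/-3.005e+00) = 29.440266
iter 5: u=1.531457  f(a)=+2.842e-14  f'(a)=-3.005e+00  a ← 29.440266 − (+2.842e-14/-3.005e+00) = 29.440266
converged: |Δa| < 1e-12 after 5 iterations
sag = a·(cosh(S/(2a)) − 1) = 29.440266·(cosh(1.531457) − 1) = 41.821821
T_max/T_min = cosh(S/(2a)) = 2.420565

a=29.440 sag=41.822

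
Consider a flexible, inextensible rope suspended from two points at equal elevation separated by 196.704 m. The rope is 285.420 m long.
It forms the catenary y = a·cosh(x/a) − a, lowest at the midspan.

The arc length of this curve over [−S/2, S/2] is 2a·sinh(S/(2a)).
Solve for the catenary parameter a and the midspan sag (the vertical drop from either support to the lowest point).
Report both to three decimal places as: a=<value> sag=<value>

seed: a₀ = √(S³/(24(L−S))) = √(196.704³/(24·88.716)) = 59.787885
iter 1: u=1.645016  f(a)=+1.281e+01  f'(a)=-3.852e+00  a ← 59.787885 − (+1.281e+01/-3.852e+00) = 63.112258
iter 2: u=1.558366  f(a)=+1.146e+00  f'(a)=-3.191e+00  a ← 63.112258 − (+1.146e+00/-3.191e+00) = 63.471284
iter 3: u=1.549551  f(a)=+1.116e-02  f'(a)=-3.129e+00  a ← 63.471284 − (+1.116e-02/-3.129e+00) = 63.474851
iter 4: u=1.549464  f(a)=+1.082e-06  f'(a)=-3.129e+00  a ← 63.474851 − (+1.082e-06/-3.129e+00) = 63.474851
iter 5: u=1.549464  f(a)=+5.684e-14  f'(a)=-3.129e+00  a ← 63.474851 − (+5.684e-14/-3.129e+00) = 63.474851
converged: |Δa| < 1e-12 after 5 iterations
sag = a·(cosh(S/(2a)) − 1) = 63.474851·(cosh(1.549464) − 1) = 92.714780
T_max/T_min = cosh(S/(2a)) = 2.460654

a=63.475 sag=92.715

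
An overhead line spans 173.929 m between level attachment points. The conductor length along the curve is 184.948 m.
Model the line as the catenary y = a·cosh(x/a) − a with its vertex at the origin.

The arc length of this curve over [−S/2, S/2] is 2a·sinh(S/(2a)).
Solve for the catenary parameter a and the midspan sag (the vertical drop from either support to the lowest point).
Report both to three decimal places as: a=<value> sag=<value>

seed: a₀ = √(S³/(24(L−S))) = √(173.929³/(24·11.019)) = 141.052662
iter 1: u=0.616539  f(a)=+2.113e-01  f'(a)=-1.623e-01  a ← 141.052662 − (+2.113e-01/-1.623e-01) = 142.355099
iter 2: u=0.610898  f(a)=+2.963e-03  f'(a)=-1.577e-01  a ← 142.355099 − (+2.963e-03/-1.577e-01) = 142.373882
iter 3: u=0.610818  f(a)=+6.007e-07  f'(a)=-1.577e-01  a ← 142.373882 − (+6.007e-07/-1.577e-01) = 142.373886
iter 4: u=0.610818  f(a)=-2.842e-14  f'(a)=-1.577e-01  a ← 142.373886 − (-2.842e-14/-1.577e-01) = 142.373886
converged: |Δa| < 1e-12 after 4 iterations
sag = a·(cosh(S/(2a)) − 1) = 142.373886·(cosh(0.610818) − 1) = 27.395853
T_max/T_min = cosh(S/(2a)) = 1.192422

a=142.374 sag=27.396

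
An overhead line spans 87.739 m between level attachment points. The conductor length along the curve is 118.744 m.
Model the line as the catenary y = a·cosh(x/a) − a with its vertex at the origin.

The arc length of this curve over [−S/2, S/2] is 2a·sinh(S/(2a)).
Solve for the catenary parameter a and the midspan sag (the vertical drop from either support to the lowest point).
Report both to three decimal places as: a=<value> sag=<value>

seed: a₀ = √(S³/(24(L−S))) = √(87.739³/(24·31.005)) = 30.127808
iter 1: u=1.456113  f(a)=+3.458e+00  f'(a)=-2.529e+00  a ← 30.127808 − (+3.458e+00/-2.529e+00) = 31.495087
iter 2: u=1.392900  f(a)=+2.493e-01  f'(a)=-2.176e+00  a ← 31.495087 − (+2.493e-01/-2.176e+00) = 31.609650
iter 3: u=1.387852  f(a)=+1.519e-03  f'(a)=-2.150e+00  a ← 31.609650 − (+1.519e-03/-2.150e+00) = 31.610356
iter 4: u=1.387820  f(a)=+5.713e-08  f'(a)=-2.150e+00  a ← 31.610356 − (+5.713e-08/-2.150e+00) = 31.610356
iter 5: u=1.387820  f(a)=+1.421e-14  f'(a)=-2.150e+00  a ← 31.610356 − (+1.421e-14/-2.150e+00) = 31.610356
converged: |Δa| < 1e-12 after 5 iterations
sag = a·(cosh(S/(2a)) − 1) = 31.610356·(cosh(1.387820) − 1) = 35.652182
T_max/T_min = cosh(S/(2a)) = 2.127864

a=31.610 sag=35.652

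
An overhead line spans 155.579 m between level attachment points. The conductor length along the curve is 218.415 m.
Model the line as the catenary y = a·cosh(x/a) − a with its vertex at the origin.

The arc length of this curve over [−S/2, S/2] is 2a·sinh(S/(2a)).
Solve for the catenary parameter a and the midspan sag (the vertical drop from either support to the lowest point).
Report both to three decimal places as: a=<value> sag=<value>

seed: a₀ = √(S³/(24(L−S))) = √(155.579³/(24·62.836)) = 49.970832
iter 1: u=1.556698  f(a)=+8.068e+00  f'(a)=-3.180e+00  a ← 49.970832 − (+8.068e+00/-3.180e+00) = 52.508303
iter 2: u=1.481470  f(a)=+6.553e-01  f'(a)=-2.682e+00  a ← 52.508303 − (+6.553e-01/-2.682e+00) = 52.752597
iter 3: u=1.474610  f(a)=+5.166e-03  f'(a)=-2.640e+00  a ← 52.752597 − (+5.166e-03/-2.640e+00) = 52.754554
iter 4: u=1.474555  f(a)=+3.268e-07  f'(a)=-2.640e+00  a ← 52.754554 − (+3.268e-07/-2.640e+00) = 52.754554
iter 5: u=1.474555  f(a)=-5.684e-14  f'(a)=-2.640e+00  a ← 52.754554 − (-5.684e-14/-2.640e+00) = 52.754554
converged: |Δa| < 1e-12 after 5 iterations
sag = a·(cosh(S/(2a)) − 1) = 52.754554·(cosh(1.474555) − 1) = 68.527436
T_max/T_min = cosh(S/(2a)) = 2.298986

a=52.755 sag=68.527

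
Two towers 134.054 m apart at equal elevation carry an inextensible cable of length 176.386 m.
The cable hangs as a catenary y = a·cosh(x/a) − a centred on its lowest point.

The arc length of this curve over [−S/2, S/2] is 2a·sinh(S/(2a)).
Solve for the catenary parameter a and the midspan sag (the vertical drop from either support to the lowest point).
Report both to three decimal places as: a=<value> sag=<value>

a=50.851 sag=50.952

seed: a₀ = √(S³/(24(L−S))) = √(134.054³/(24·42.332)) = 48.694471
iter 1: u=1.376481  f(a)=+4.196e+00  f'(a)=-2.091e+00  a ← 48.694471 − (+4.196e+00/-2.091e+00) = 50.701015
iter 2: u=1.322005  f(a)=+2.733e-01  f'(a)=-1.827e+00  a ← 50.701015 − (+2.733e-01/-1.827e+00) = 50.850616
iter 3: u=1.318116  f(a)=+1.338e-03  f'(a)=-1.809e+00  a ← 50.850616 − (+1.338e-03/-1.809e+00) = 50.851356
iter 4: u=1.318097  f(a)=+3.242e-08  f'(a)=-1.809e+00  a ← 50.851356 − (+3.242e-08/-1.809e+00) = 50.851356
iter 5: u=1.318097  f(a)=-2.842e-14  f'(a)=-1.809e+00  a ← 50.851356 − (-2.842e-14/-1.809e+00) = 50.851356
converged: |Δa| < 1e-12 after 5 iterations
sag = a·(cosh(S/(2a)) − 1) = 50.851356·(cosh(1.318097) − 1) = 50.951717
T_max/T_min = cosh(S/(2a)) = 2.001974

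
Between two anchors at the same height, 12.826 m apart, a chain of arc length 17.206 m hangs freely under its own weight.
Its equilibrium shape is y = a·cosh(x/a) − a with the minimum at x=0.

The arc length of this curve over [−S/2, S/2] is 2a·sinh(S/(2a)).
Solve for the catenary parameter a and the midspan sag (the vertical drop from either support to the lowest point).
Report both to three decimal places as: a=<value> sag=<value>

seed: a₀ = √(S³/(24(L−S))) = √(12.826³/(24·4.380)) = 4.480167
iter 1: u=1.431420  f(a)=+4.712e-01  f'(a)=-2.386e+00  a ← 4.480167 − (+4.712e-01/-2.386e+00) = 4.677642
iter 2: u=1.370990  f(a)=+3.295e-02  f'(a)=-2.063e+00  a ← 4.677642 − (+3.295e-02/-2.063e+00) = 4.693610
iter 3: u=1.366326  f(a)=+1.878e-04  f'(a)=-2.040e+00  a ← 4.693610 − (+1.878e-04/-2.040e+00) = 4.693703
iter 4: u=1.366299  f(a)=+6.182e-09  f'(a)=-2.040e+00  a ← 4.693703 − (+6.182e-09/-2.040e+00) = 4.693703
iter 5: u=1.366299  f(a)=+3.553e-15  f'(a)=-2.040e+00  a ← 4.693703 − (+3.553e-15/-2.040e+00) = 4.693703
converged: |Δa| < 1e-12 after 5 iterations
sag = a·(cosh(S/(2a)) − 1) = 4.693703·(cosh(1.366299) − 1) = 5.106423
T_max/T_min = cosh(S/(2a)) = 2.087931

a=4.694 sag=5.106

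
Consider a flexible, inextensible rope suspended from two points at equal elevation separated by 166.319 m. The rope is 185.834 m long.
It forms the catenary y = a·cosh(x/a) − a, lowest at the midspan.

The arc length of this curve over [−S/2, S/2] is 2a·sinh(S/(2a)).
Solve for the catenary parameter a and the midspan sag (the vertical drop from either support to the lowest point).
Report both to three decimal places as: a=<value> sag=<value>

a=100.810 sag=36.289

seed: a₀ = √(S³/(24(L−S))) = √(166.319³/(24·19.515)) = 99.111238
iter 1: u=0.839052  f(a)=+6.986e-01  f'(a)=-4.222e-01  a ← 99.111238 − (+6.986e-01/-4.222e-01) = 100.765701
iter 2: u=0.825276  f(a)=+1.788e-02  f'(a)=-4.009e-01  a ← 100.765701 − (+1.788e-02/-4.009e-01) = 100.810294
iter 3: u=0.824911  f(a)=+1.239e-05  f'(a)=-4.003e-01  a ← 100.810294 − (+1.239e-05/-4.003e-01) = 100.810325
iter 4: u=0.824911  f(a)=+5.997e-12  f'(a)=-4.003e-01  a ← 100.810325 − (+5.997e-12/-4.003e-01) = 100.810325
converged: |Δa| < 1e-12 after 4 iterations
sag = a·(cosh(S/(2a)) − 1) = 100.810325·(cosh(0.824911) − 1) = 36.289239
T_max/T_min = cosh(S/(2a)) = 1.359975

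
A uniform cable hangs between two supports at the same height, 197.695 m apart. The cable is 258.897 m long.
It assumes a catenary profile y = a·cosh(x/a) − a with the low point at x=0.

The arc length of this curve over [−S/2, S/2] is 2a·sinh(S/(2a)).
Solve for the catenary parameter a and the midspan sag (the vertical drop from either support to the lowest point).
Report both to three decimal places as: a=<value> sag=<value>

seed: a₀ = √(S³/(24(L−S))) = √(197.695³/(24·61.202)) = 72.527900
iter 1: u=1.362889  f(a)=+5.942e+00  f'(a)=-2.023e+00  a ← 72.527900 − (+5.942e+00/-2.023e+00) = 75.465578
iter 2: u=1.309836  f(a)=+3.801e-01  f'(a)=-1.771e+00  a ← 75.465578 − (+3.801e-01/-1.771e+00) = 75.680140
iter 3: u=1.306122  f(a)=+1.790e-03  f'(a)=-1.755e+00  a ← 75.680140 − (+1.790e-03/-1.755e+00) = 75.681160
iter 4: u=1.306104  f(a)=+4.013e-08  f'(a)=-1.755e+00  a ← 75.681160 − (+4.013e-08/-1.755e+00) = 75.681160
iter 5: u=1.306104  f(a)=+0.000e+00  f'(a)=-1.755e+00  a ← 75.681160 − (+0.000e+00/-1.755e+00) = 75.681160
converged: |Δa| < 1e-12 after 5 iterations
sag = a·(cosh(S/(2a)) − 1) = 75.681160·(cosh(1.306104) − 1) = 74.267338
T_max/T_min = cosh(S/(2a)) = 1.981319

a=75.681 sag=74.267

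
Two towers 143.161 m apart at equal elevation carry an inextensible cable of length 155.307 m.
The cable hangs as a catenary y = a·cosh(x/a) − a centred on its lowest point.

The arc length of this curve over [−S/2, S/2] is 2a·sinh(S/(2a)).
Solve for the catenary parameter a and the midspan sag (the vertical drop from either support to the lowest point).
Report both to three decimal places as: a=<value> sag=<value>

a=101.579 sag=26.282

seed: a₀ = √(S³/(24(L−S))) = √(143.161³/(24·12.146)) = 100.326307
iter 1: u=0.713477  f(a)=+3.129e-01  f'(a)=-2.547e-01  a ← 100.326307 − (+3.129e-01/-2.547e-01) = 101.554974
iter 2: u=0.704845  f(a)=+5.841e-03  f'(a)=-2.453e-01  a ← 101.554974 − (+5.841e-03/-2.453e-01) = 101.578792
iter 3: u=0.704680  f(a)=+2.121e-06  f'(a)=-2.451e-01  a ← 101.578792 − (+2.121e-06/-2.451e-01) = 101.578800
iter 4: u=0.704680  f(a)=+2.842e-13  f'(a)=-2.451e-01  a ← 101.578800 − (+2.842e-13/-2.451e-01) = 101.578800
converged: |Δa| < 1e-12 after 4 iterations
sag = a·(cosh(S/(2a)) − 1) = 101.578800·(cosh(0.704680) − 1) = 26.281744
T_max/T_min = cosh(S/(2a)) = 1.258733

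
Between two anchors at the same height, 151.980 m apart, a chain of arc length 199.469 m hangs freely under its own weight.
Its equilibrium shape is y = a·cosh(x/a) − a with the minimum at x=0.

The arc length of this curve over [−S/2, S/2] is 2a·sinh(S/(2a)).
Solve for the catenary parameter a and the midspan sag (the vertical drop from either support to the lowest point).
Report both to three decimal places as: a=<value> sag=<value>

a=57.932 sag=57.407

seed: a₀ = √(S³/(24(L−S))) = √(151.980³/(24·47.489)) = 55.498025
iter 1: u=1.369238  f(a)=+4.656e+00  f'(a)=-2.054e+00  a ← 55.498025 − (+4.656e+00/-2.054e+00) = 57.764118
iter 2: u=1.315523  f(a)=+3.003e-01  f'(a)=-1.797e+00  a ← 57.764118 − (+3.003e-01/-1.797e+00) = 57.931232
iter 3: u=1.311728  f(a)=+1.440e-03  f'(a)=-1.780e+00  a ← 57.931232 − (+1.440e-03/-1.780e+00) = 57.932041
iter 4: u=1.311709  f(a)=+3.349e-08  f'(a)=-1.780e+00  a ← 57.932041 − (+3.349e-08/-1.780e+00) = 57.932041
iter 5: u=1.311709  f(a)=+0.000e+00  f'(a)=-1.780e+00  a ← 57.932041 − (+0.000e+00/-1.780e+00) = 57.932041
converged: |Δa| < 1e-12 after 5 iterations
sag = a·(cosh(S/(2a)) − 1) = 57.932041·(cosh(1.311709) − 1) = 57.406989
T_max/T_min = cosh(S/(2a)) = 1.990937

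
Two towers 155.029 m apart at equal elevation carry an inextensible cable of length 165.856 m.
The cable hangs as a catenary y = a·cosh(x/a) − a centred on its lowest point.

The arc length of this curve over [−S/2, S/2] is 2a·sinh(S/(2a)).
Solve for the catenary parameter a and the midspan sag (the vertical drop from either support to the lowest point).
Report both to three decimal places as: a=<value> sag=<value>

seed: a₀ = √(S³/(24(L−S))) = √(155.029³/(24·10.827)) = 119.745645
iter 1: u=0.647326  f(a)=+2.291e-01  f'(a)=-1.885e-01  a ← 119.745645 − (+2.291e-01/-1.885e-01) = 120.960969
iter 2: u=0.640822  f(a)=+3.535e-03  f'(a)=-1.827e-01  a ← 120.960969 − (+3.535e-03/-1.827e-01) = 120.980312
iter 3: u=0.640720  f(a)=+8.706e-07  f'(a)=-1.827e-01  a ← 120.980312 − (+8.706e-07/-1.827e-01) = 120.980317
iter 4: u=0.640720  f(a)=+8.527e-14  f'(a)=-1.827e-01  a ← 120.980317 − (+8.527e-14/-1.827e-01) = 120.980317
converged: |Δa| < 1e-12 after 4 iterations
sag = a·(cosh(S/(2a)) − 1) = 120.980317·(cosh(0.640720) − 1) = 25.693779
T_max/T_min = cosh(S/(2a)) = 1.212380

a=120.980 sag=25.694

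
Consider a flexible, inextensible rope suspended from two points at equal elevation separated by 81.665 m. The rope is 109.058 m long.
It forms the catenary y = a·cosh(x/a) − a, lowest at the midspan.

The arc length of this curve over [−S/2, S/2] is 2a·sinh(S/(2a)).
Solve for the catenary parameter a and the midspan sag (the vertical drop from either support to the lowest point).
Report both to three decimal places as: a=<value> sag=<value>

seed: a₀ = √(S³/(24(L−S))) = √(81.665³/(24·27.393)) = 28.782501
iter 1: u=1.418657  f(a)=+2.892e+00  f'(a)=-2.315e+00  a ← 28.782501 − (+2.892e+00/-2.315e+00) = 30.031850
iter 2: u=1.359640  f(a)=+1.990e-01  f'(a)=-2.007e+00  a ← 30.031850 − (+1.990e-01/-2.007e+00) = 30.131017
iter 3: u=1.355165  f(a)=+1.096e-03  f'(a)=-1.985e+00  a ← 30.131017 − (+1.096e-03/-1.985e+00) = 30.131569
iter 4: u=1.355140  f(a)=+3.362e-08  f'(a)=-1.984e+00  a ← 30.131569 − (+3.362e-08/-1.984e+00) = 30.131569
iter 5: u=1.355140  f(a)=+0.000e+00  f'(a)=-1.984e+00  a ← 30.131569 − (+0.000e+00/-1.984e+00) = 30.131569
converged: |Δa| < 1e-12 after 5 iterations
sag = a·(cosh(S/(2a)) − 1) = 30.131569·(cosh(1.355140) − 1) = 32.168698
T_max/T_min = cosh(S/(2a)) = 2.067608

a=30.132 sag=32.169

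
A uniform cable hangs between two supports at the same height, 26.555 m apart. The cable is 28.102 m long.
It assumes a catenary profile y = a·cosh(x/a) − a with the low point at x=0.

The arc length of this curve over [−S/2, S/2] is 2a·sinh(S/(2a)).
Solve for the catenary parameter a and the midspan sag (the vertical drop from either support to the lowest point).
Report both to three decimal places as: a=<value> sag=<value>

seed: a₀ = √(S³/(24(L−S))) = √(26.555³/(24·1.547)) = 22.457876
iter 1: u=0.591218  f(a)=+2.726e-02  f'(a)=-1.426e-01  a ← 22.457876 − (+2.726e-02/-1.426e-01) = 22.649000
iter 2: u=0.586229  f(a)=+3.519e-04  f'(a)=-1.390e-01  a ← 22.649000 − (+3.519e-04/-1.390e-01) = 22.651532
iter 3: u=0.586163  f(a)=+6.035e-08  f'(a)=-1.389e-01  a ← 22.651532 − (+6.035e-08/-1.389e-01) = 22.651533
iter 4: u=0.586163  f(a)=-3.553e-15  f'(a)=-1.389e-01  a ← 22.651533 − (-3.553e-15/-1.389e-01) = 22.651533
converged: |Δa| < 1e-12 after 4 iterations
sag = a·(cosh(S/(2a)) − 1) = 22.651533·(cosh(0.586163) − 1) = 4.004096
T_max/T_min = cosh(S/(2a)) = 1.176769

a=22.652 sag=4.004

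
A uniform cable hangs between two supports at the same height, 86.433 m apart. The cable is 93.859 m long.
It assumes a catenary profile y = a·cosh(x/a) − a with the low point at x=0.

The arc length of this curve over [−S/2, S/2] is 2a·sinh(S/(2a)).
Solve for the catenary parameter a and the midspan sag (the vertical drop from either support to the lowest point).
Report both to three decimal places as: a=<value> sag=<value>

seed: a₀ = √(S³/(24(L−S))) = √(86.433³/(24·7.426)) = 60.191655
iter 1: u=0.717982  f(a)=+1.938e-01  f'(a)=-2.597e-01  a ← 60.191655 − (+1.938e-01/-2.597e-01) = 60.937783
iter 2: u=0.709191  f(a)=+3.662e-03  f'(a)=-2.500e-01  a ← 60.937783 − (+3.662e-03/-2.500e-01) = 60.952433
iter 3: u=0.709020  f(a)=+1.364e-06  f'(a)=-2.498e-01  a ← 60.952433 − (+1.364e-06/-2.498e-01) = 60.952438
iter 4: u=0.709020  f(a)=+1.990e-13  f'(a)=-2.498e-01  a ← 60.952438 − (+1.990e-13/-2.498e-01) = 60.952438
converged: |Δa| < 1e-12 after 4 iterations
sag = a·(cosh(S/(2a)) − 1) = 60.952438·(cosh(0.709020) − 1) = 15.973355
T_max/T_min = cosh(S/(2a)) = 1.262063

a=60.952 sag=15.973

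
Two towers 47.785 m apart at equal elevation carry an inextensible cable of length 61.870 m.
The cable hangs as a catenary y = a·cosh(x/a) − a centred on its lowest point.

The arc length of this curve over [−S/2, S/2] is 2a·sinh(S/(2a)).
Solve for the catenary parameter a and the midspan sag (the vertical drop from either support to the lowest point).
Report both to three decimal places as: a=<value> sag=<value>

seed: a₀ = √(S³/(24(L−S))) = √(47.785³/(24·14.085)) = 17.966080
iter 1: u=1.329867  f(a)=+1.299e+00  f'(a)=-1.863e+00  a ← 17.966080 − (+1.299e+00/-1.863e+00) = 18.663346
iter 2: u=1.280183  f(a)=+7.947e-02  f'(a)=-1.642e+00  a ← 18.663346 − (+7.947e-02/-1.642e+00) = 18.711749
iter 3: u=1.276872  f(a)=+3.401e-04  f'(a)=-1.628e+00  a ← 18.711749 − (+3.401e-04/-1.628e+00) = 18.711958
iter 4: u=1.276857  f(a)=+6.289e-09  f'(a)=-1.628e+00  a ← 18.711958 − (+6.289e-09/-1.628e+00) = 18.711958
iter 5: u=1.276857  f(a)=-1.421e-14  f'(a)=-1.628e+00  a ← 18.711958 − (-1.421e-14/-1.628e+00) = 18.711958
converged: |Δa| < 1e-12 after 5 iterations
sag = a·(cosh(S/(2a)) − 1) = 18.711958·(cosh(1.276857) − 1) = 17.442040
T_max/T_min = cosh(S/(2a)) = 1.932133

a=18.712 sag=17.442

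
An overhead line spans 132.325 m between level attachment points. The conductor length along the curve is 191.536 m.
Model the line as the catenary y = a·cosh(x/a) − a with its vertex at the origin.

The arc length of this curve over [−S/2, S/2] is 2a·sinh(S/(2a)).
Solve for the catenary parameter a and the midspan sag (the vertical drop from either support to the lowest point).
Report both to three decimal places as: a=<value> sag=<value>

a=42.851 sag=62.067

seed: a₀ = √(S³/(24(L−S))) = √(132.325³/(24·59.211)) = 40.379044
iter 1: u=1.638536  f(a)=+8.476e+00  f'(a)=-3.800e+00  a ← 40.379044 − (+8.476e+00/-3.800e+00) = 42.609854
iter 2: u=1.552751  f(a)=+7.531e-01  f'(a)=-3.152e+00  a ← 42.609854 − (+7.531e-01/-3.152e+00) = 42.848804
iter 3: u=1.544092  f(a)=+7.226e-03  f'(a)=-3.092e+00  a ← 42.848804 − (+7.226e-03/-3.092e+00) = 42.851142
iter 4: u=1.544008  f(a)=+6.795e-07  f'(a)=-3.091e+00  a ← 42.851142 − (+6.795e-07/-3.091e+00) = 42.851142
iter 5: u=1.544008  f(a)=+0.000e+00  f'(a)=-3.091e+00  a ← 42.851142 − (+0.000e+00/-3.091e+00) = 42.851142
converged: |Δa| < 1e-12 after 5 iterations
sag = a·(cosh(S/(2a)) − 1) = 42.851142·(cosh(1.544008) − 1) = 62.066589
T_max/T_min = cosh(S/(2a)) = 2.448423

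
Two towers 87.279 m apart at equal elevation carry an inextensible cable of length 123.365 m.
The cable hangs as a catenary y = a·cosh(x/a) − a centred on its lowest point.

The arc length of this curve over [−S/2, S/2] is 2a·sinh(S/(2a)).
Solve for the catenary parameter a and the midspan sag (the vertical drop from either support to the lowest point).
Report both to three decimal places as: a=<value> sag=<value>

seed: a₀ = √(S³/(24(L−S))) = √(87.279³/(24·36.086)) = 27.707009
iter 1: u=1.575035  f(a)=+4.750e+00  f'(a)=-3.311e+00  a ← 27.707009 − (+4.750e+00/-3.311e+00) = 29.141536
iter 2: u=1.497502  f(a)=+3.938e-01  f'(a)=-2.783e+00  a ← 29.141536 − (+3.938e-01/-2.783e+00) = 29.283053
iter 3: u=1.490265  f(a)=+3.248e-03  f'(a)=-2.737e+00  a ← 29.283053 − (+3.248e-03/-2.737e+00) = 29.284239
iter 4: u=1.490204  f(a)=+2.250e-07  f'(a)=-2.737e+00  a ← 29.284239 − (+2.250e-07/-2.737e+00) = 29.284239
iter 5: u=1.490204  f(a)=+0.000e+00  f'(a)=-2.737e+00  a ← 29.284239 − (+0.000e+00/-2.737e+00) = 29.284239
converged: |Δa| < 1e-12 after 5 iterations
sag = a·(cosh(S/(2a)) − 1) = 29.284239·(cosh(1.490204) − 1) = 38.996779
T_max/T_min = cosh(S/(2a)) = 2.331664

a=29.284 sag=38.997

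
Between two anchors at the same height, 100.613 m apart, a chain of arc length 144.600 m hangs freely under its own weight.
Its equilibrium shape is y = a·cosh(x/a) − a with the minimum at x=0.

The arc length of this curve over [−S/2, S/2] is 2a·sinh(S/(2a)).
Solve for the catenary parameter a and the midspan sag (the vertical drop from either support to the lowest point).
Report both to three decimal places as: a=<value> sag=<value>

a=32.922 sag=46.521

seed: a₀ = √(S³/(24(L−S))) = √(100.613³/(24·43.987)) = 31.060851
iter 1: u=1.619611  f(a)=+6.143e+00  f'(a)=-3.648e+00  a ← 31.060851 − (+6.143e+00/-3.648e+00) = 32.744616
iter 2: u=1.536329  f(a)=+5.349e-01  f'(a)=-3.038e+00  a ← 32.744616 − (+5.349e-01/-3.038e+00) = 32.920659
iter 3: u=1.528113  f(a)=+4.909e-03  f'(a)=-2.983e+00  a ← 32.920659 − (+4.909e-03/-2.983e+00) = 32.922305
iter 4: u=1.528037  f(a)=+4.220e-07  f'(a)=-2.982e+00  a ← 32.922305 − (+4.220e-07/-2.982e+00) = 32.922305
iter 5: u=1.528037  f(a)=+0.000e+00  f'(a)=-2.982e+00  a ← 32.922305 − (+0.000e+00/-2.982e+00) = 32.922305
converged: |Δa| < 1e-12 after 5 iterations
sag = a·(cosh(S/(2a)) − 1) = 32.922305·(cosh(1.528037) − 1) = 46.520556
T_max/T_min = cosh(S/(2a)) = 2.413041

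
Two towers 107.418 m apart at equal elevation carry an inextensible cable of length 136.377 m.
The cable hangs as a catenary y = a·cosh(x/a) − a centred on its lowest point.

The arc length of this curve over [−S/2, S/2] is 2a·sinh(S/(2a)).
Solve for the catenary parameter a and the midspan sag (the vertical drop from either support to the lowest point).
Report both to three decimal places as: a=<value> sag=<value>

a=43.841 sag=37.225

seed: a₀ = √(S³/(24(L−S))) = √(107.418³/(24·28.959)) = 42.229719
iter 1: u=1.271829  f(a)=+2.434e+00  f'(a)=-1.607e+00  a ← 42.229719 − (+2.434e+00/-1.607e+00) = 43.745008
iter 2: u=1.227774  f(a)=+1.372e-01  f'(a)=-1.430e+00  a ← 43.745008 − (+1.372e-01/-1.430e+00) = 43.840916
iter 3: u=1.225088  f(a)=+4.930e-04  f'(a)=-1.420e+00  a ← 43.840916 − (+4.930e-04/-1.420e+00) = 43.841263
iter 4: u=1.225079  f(a)=+6.419e-09  f'(a)=-1.420e+00  a ← 43.841263 − (+6.419e-09/-1.420e+00) = 43.841263
iter 5: u=1.225079  f(a)=-2.842e-14  f'(a)=-1.420e+00  a ← 43.841263 − (-2.842e-14/-1.420e+00) = 43.841263
converged: |Δa| < 1e-12 after 5 iterations
sag = a·(cosh(S/(2a)) − 1) = 43.841263·(cosh(1.225079) − 1) = 37.224931
T_max/T_min = cosh(S/(2a)) = 1.849084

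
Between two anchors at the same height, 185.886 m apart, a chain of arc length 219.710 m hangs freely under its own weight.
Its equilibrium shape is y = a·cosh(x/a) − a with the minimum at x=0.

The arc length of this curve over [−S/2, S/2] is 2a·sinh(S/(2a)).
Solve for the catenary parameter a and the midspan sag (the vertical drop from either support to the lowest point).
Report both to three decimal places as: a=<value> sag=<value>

a=91.284 sag=51.548

seed: a₀ = √(S³/(24(L−S))) = √(185.886³/(24·33.824)) = 88.951222
iter 1: u=1.044876  f(a)=+1.895e+00  f'(a)=-8.468e-01  a ← 88.951222 − (+1.895e+00/-8.468e-01) = 91.189101
iter 2: u=1.019234  f(a)=+7.387e-02  f'(a)=-7.820e-01  a ← 91.189101 − (+7.387e-02/-7.820e-01) = 91.283572
iter 3: u=1.018179  f(a)=+1.223e-04  f'(a)=-7.794e-01  a ← 91.283572 − (+1.223e-04/-7.794e-01) = 91.283729
iter 4: u=1.018177  f(a)=+3.367e-10  f'(a)=-7.794e-01  a ← 91.283729 − (+3.367e-10/-7.794e-01) = 91.283729
iter 5: u=1.018177  f(a)=-2.842e-14  f'(a)=-7.794e-01  a ← 91.283729 − (-2.842e-14/-7.794e-01) = 91.283729
converged: |Δa| < 1e-12 after 5 iterations
sag = a·(cosh(S/(2a)) − 1) = 91.283729·(cosh(1.018177) − 1) = 51.547781
T_max/T_min = cosh(S/(2a)) = 1.564698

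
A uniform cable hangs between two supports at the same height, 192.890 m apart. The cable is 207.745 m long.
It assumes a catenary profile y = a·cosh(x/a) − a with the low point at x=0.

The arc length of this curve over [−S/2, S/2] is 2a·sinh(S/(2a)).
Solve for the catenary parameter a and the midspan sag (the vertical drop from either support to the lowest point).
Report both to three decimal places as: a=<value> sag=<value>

a=143.491 sag=33.651

seed: a₀ = √(S³/(24(L−S))) = √(192.890³/(24·14.855)) = 141.880471
iter 1: u=0.679762  f(a)=+3.470e-01  f'(a)=-2.192e-01  a ← 141.880471 − (+3.470e-01/-2.192e-01) = 143.463257
iter 2: u=0.672263  f(a)=+5.892e-03  f'(a)=-2.118e-01  a ← 143.463257 − (+5.892e-03/-2.118e-01) = 143.491070
iter 3: u=0.672132  f(a)=+1.764e-06  f'(a)=-2.117e-01  a ← 143.491070 − (+1.764e-06/-2.117e-01) = 143.491078
iter 4: u=0.672132  f(a)=+1.705e-13  f'(a)=-2.117e-01  a ← 143.491078 − (+1.705e-13/-2.117e-01) = 143.491078
converged: |Δa| < 1e-12 after 4 iterations
sag = a·(cosh(S/(2a)) − 1) = 143.491078·(cosh(0.672132) − 1) = 33.650633
T_max/T_min = cosh(S/(2a)) = 1.234514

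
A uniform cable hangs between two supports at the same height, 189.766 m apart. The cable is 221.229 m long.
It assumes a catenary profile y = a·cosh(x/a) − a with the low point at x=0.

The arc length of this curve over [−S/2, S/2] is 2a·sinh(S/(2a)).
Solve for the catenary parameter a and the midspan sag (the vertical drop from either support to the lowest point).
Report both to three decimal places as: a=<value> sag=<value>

a=97.412 sag=49.981

seed: a₀ = √(S³/(24(L−S))) = √(189.766³/(24·31.463)) = 95.130969
iter 1: u=0.997393  f(a)=+1.603e+00  f'(a)=-7.297e-01  a ← 95.130969 − (+1.603e+00/-7.297e-01) = 97.327284
iter 2: u=0.974886  f(a)=+5.718e-02  f'(a)=-6.784e-01  a ← 97.327284 − (+5.718e-02/-6.784e-01) = 97.411564
iter 3: u=0.974042  f(a)=+7.875e-05  f'(a)=-6.766e-01  a ← 97.411564 − (+7.875e-05/-6.766e-01) = 97.411681
iter 4: u=0.974041  f(a)=+1.499e-10  f'(a)=-6.766e-01  a ← 97.411681 − (+1.499e-10/-6.766e-01) = 97.411681
iter 5: u=0.974041  f(a)=-2.842e-14  f'(a)=-6.766e-01  a ← 97.411681 − (-2.842e-14/-6.766e-01) = 97.411681
converged: |Δa| < 1e-12 after 5 iterations
sag = a·(cosh(S/(2a)) − 1) = 97.411681·(cosh(0.974041) − 1) = 49.981003
T_max/T_min = cosh(S/(2a)) = 1.513090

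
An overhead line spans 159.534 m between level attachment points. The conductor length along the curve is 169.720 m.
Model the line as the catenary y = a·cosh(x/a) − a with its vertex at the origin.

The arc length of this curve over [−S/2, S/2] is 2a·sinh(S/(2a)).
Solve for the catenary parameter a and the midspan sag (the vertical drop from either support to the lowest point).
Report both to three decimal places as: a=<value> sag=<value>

seed: a₀ = √(S³/(24(L−S))) = √(159.534³/(24·10.186)) = 128.876112
iter 1: u=0.618943  f(a)=+1.969e-01  f'(a)=-1.642e-01  a ← 128.876112 − (+1.969e-01/-1.642e-01) = 130.075144
iter 2: u=0.613238  f(a)=+2.782e-03  f'(a)=-1.596e-01  a ← 130.075144 − (+2.782e-03/-1.596e-01) = 130.092573
iter 3: u=0.613156  f(a)=+5.728e-07  f'(a)=-1.595e-01  a ← 130.092573 − (+5.728e-07/-1.595e-01) = 130.092577
iter 4: u=0.613156  f(a)=+5.684e-14  f'(a)=-1.595e-01  a ← 130.092577 − (+5.684e-14/-1.595e-01) = 130.092577
converged: |Δa| < 1e-12 after 4 iterations
sag = a·(cosh(S/(2a)) − 1) = 130.092577·(cosh(0.613156) − 1) = 25.230629
T_max/T_min = cosh(S/(2a)) = 1.193944

a=130.093 sag=25.231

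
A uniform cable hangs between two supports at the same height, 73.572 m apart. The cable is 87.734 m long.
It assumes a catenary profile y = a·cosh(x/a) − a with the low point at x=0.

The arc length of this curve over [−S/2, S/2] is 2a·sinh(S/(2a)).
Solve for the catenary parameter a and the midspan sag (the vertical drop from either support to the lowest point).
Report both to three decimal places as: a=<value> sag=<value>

a=35.177 sag=21.052

seed: a₀ = √(S³/(24(L−S))) = √(73.572³/(24·14.162)) = 34.229529
iter 1: u=1.074686  f(a)=+8.407e-01  f'(a)=-9.271e-01  a ← 34.229529 − (+8.407e-01/-9.271e-01) = 35.136338
iter 2: u=1.046950  f(a)=+3.457e-02  f'(a)=-8.523e-01  a ← 35.136338 − (+3.457e-02/-8.523e-01) = 35.176895
iter 3: u=1.045743  f(a)=+6.398e-05  f'(a)=-8.491e-01  a ← 35.176895 − (+6.398e-05/-8.491e-01) = 35.176970
iter 4: u=1.045741  f(a)=+2.201e-10  f'(a)=-8.491e-01  a ← 35.176970 − (+2.201e-10/-8.491e-01) = 35.176970
iter 5: u=1.045741  f(a)=+0.000e+00  f'(a)=-8.491e-01  a ← 35.176970 − (+0.000e+00/-8.491e-01) = 35.176970
converged: |Δa| < 1e-12 after 5 iterations
sag = a·(cosh(S/(2a)) − 1) = 35.176970·(cosh(1.045741) − 1) = 21.052319
T_max/T_min = cosh(S/(2a)) = 1.598469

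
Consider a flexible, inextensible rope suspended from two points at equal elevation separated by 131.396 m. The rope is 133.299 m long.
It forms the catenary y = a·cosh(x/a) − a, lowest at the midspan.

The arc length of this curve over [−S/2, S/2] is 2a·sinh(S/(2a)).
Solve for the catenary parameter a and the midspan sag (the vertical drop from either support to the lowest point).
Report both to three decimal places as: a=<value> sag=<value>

a=223.351 sag=9.732

seed: a₀ = √(S³/(24(L−S))) = √(131.396³/(24·1.903)) = 222.868249
iter 1: u=0.294784  f(a)=+8.285e-03  f'(a)=-1.723e-02  a ← 222.868249 − (+8.285e-03/-1.723e-02) = 223.349228
iter 2: u=0.294149  f(a)=+2.690e-05  f'(a)=-1.711e-02  a ← 223.349228 − (+2.690e-05/-1.711e-02) = 223.350799
iter 3: u=0.294147  f(a)=+2.856e-10  f'(a)=-1.711e-02  a ← 223.350799 − (+2.856e-10/-1.711e-02) = 223.350799
iter 4: u=0.294147  f(a)=+2.842e-14  f'(a)=-1.711e-02  a ← 223.350799 − (+2.842e-14/-1.711e-02) = 223.350799
converged: |Δa| < 1e-12 after 4 iterations
sag = a·(cosh(S/(2a)) − 1) = 223.350799·(cosh(0.294147) − 1) = 9.732309
T_max/T_min = cosh(S/(2a)) = 1.043574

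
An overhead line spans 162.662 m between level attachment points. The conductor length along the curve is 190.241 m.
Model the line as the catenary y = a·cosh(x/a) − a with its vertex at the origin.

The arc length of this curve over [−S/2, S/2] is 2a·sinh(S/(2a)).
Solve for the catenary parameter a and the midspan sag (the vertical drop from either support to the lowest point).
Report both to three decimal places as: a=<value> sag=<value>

a=82.612 sag=43.375

seed: a₀ = √(S³/(24(L−S))) = √(162.662³/(24·27.579)) = 80.636985
iter 1: u=1.008607  f(a)=+1.437e+00  f'(a)=-7.562e-01  a ← 80.636985 − (+1.437e+00/-7.562e-01) = 82.537632
iter 2: u=0.985381  f(a)=+5.238e-02  f'(a)=-7.020e-01  a ← 82.537632 − (+5.238e-02/-7.020e-01) = 82.612257
iter 3: u=0.984491  f(a)=+7.542e-05  f'(a)=-7.000e-01  a ← 82.612257 − (+7.542e-05/-7.000e-01) = 82.612364
iter 4: u=0.984489  f(a)=+1.569e-10  f'(a)=-7.000e-01  a ← 82.612364 − (+1.569e-10/-7.000e-01) = 82.612364
iter 5: u=0.984489  f(a)=-2.842e-14  f'(a)=-7.000e-01  a ← 82.612364 − (-2.842e-14/-7.000e-01) = 82.612364
converged: |Δa| < 1e-12 after 5 iterations
sag = a·(cosh(S/(2a)) − 1) = 82.612364·(cosh(0.984489) − 1) = 43.374588
T_max/T_min = cosh(S/(2a)) = 1.525037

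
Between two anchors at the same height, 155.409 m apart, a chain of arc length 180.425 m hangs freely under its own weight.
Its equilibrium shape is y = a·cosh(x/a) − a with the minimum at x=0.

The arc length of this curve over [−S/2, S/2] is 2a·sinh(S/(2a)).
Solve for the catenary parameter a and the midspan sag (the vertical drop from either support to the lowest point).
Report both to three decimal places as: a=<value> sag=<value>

a=80.910 sag=40.271

seed: a₀ = √(S³/(24(L−S))) = √(155.409³/(24·25.016)) = 79.067807
iter 1: u=0.982758  f(a)=+1.236e+00  f'(a)=-6.960e-01  a ← 79.067807 − (+1.236e+00/-6.960e-01) = 80.843862
iter 2: u=0.961168  f(a)=+4.288e-02  f'(a)=-6.485e-01  a ← 80.843862 − (+4.288e-02/-6.485e-01) = 80.909982
iter 3: u=0.960382  f(a)=+5.570e-05  f'(a)=-6.468e-01  a ← 80.909982 − (+5.570e-05/-6.468e-01) = 80.910068
iter 4: u=0.960381  f(a)=+9.425e-11  f'(a)=-6.468e-01  a ← 80.910068 − (+9.425e-11/-6.468e-01) = 80.910068
iter 5: u=0.960381  f(a)=-2.842e-14  f'(a)=-6.468e-01  a ← 80.910068 − (-2.842e-14/-6.468e-01) = 80.910068
converged: |Δa| < 1e-12 after 5 iterations
sag = a·(cosh(S/(2a)) − 1) = 80.910068·(cosh(0.960381) − 1) = 40.270517
T_max/T_min = cosh(S/(2a)) = 1.497719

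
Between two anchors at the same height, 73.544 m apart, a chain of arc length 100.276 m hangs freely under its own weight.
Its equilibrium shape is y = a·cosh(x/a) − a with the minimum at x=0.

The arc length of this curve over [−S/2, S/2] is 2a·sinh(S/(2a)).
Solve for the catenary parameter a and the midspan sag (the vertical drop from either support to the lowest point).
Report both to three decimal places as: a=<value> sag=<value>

seed: a₀ = √(S³/(24(L−S))) = √(73.544³/(24·26.732)) = 24.900010
iter 1: u=1.476787  f(a)=+3.071e+00  f'(a)=-2.653e+00  a ← 24.900010 − (+3.071e+00/-2.653e+00) = 26.057403
iter 2: u=1.411192  f(a)=+2.271e-01  f'(a)=-2.274e+00  a ← 26.057403 − (+2.271e-01/-2.274e+00) = 26.157263
iter 3: u=1.405805  f(a)=+1.461e-03  f'(a)=-2.245e+00  a ← 26.157263 − (+1.461e-03/-2.245e+00) = 26.157914
iter 4: u=1.405770  f(a)=+6.135e-08  f'(a)=-2.245e+00  a ← 26.157914 − (+6.135e-08/-2.245e+00) = 26.157914
iter 5: u=1.405770  f(a)=+0.000e+00  f'(a)=-2.245e+00  a ← 26.157914 − (+0.000e+00/-2.245e+00) = 26.157914
converged: |Δa| < 1e-12 after 5 iterations
sag = a·(cosh(S/(2a)) − 1) = 26.157914·(cosh(1.405770) − 1) = 30.393439
T_max/T_min = cosh(S/(2a)) = 2.161921

a=26.158 sag=30.393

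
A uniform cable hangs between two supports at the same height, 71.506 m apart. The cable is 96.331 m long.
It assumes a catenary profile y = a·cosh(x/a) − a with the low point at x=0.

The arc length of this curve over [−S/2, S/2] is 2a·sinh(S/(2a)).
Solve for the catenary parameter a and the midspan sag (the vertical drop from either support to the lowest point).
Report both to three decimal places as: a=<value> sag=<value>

seed: a₀ = √(S³/(24(L−S))) = √(71.506³/(24·24.825)) = 24.772137
iter 1: u=1.443275  f(a)=+2.718e+00  f'(a)=-2.454e+00  a ← 24.772137 − (+2.718e+00/-2.454e+00) = 25.879527
iter 2: u=1.381517  f(a)=+1.929e-01  f'(a)=-2.117e+00  a ← 25.879527 − (+1.929e-01/-2.117e+00) = 25.970623
iter 3: u=1.376671  f(a)=+1.135e-03  f'(a)=-2.092e+00  a ← 25.970623 − (+1.135e-03/-2.092e+00) = 25.971165
iter 4: u=1.376642  f(a)=+3.985e-08  f'(a)=-2.092e+00  a ← 25.971165 − (+3.985e-08/-2.092e+00) = 25.971165
iter 5: u=1.376642  f(a)=+1.421e-14  f'(a)=-2.092e+00  a ← 25.971165 − (+1.421e-14/-2.092e+00) = 25.971165
converged: |Δa| < 1e-12 after 5 iterations
sag = a·(cosh(S/(2a)) − 1) = 25.971165·(cosh(1.376642) − 1) = 28.750099
T_max/T_min = cosh(S/(2a)) = 2.107001

a=25.971 sag=28.750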